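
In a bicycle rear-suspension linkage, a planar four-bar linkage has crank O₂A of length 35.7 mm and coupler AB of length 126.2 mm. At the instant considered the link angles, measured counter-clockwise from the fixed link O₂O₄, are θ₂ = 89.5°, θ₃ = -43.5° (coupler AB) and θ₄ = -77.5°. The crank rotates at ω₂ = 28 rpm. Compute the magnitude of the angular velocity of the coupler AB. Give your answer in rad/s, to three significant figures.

0.334

ω₂ = 2.932 rad/s (from 28 rpm).
Differentiating the loop-closure r₂e^{iθ₂}+r₃e^{iθ₃}=r₁+r₄e^{iθ₄} gives r₂ω₂e^{iθ₂}+r₃ω₃e^{iθ₃}=r₄ω₄e^{iθ₄}.
Eliminating the other unknown: ω₃ = r₂ω₂ sin(θ₄−θ₂) / [r₃ sin(θ₃−θ₄)].
Numerator sine = -0.22495; denominator sine = +0.55919.
Result = 0.0357·2.932·(-0.22495) / (0.1262·(+0.55919)) = -0.33367 rad/s; magnitude 0.33367 rad/s.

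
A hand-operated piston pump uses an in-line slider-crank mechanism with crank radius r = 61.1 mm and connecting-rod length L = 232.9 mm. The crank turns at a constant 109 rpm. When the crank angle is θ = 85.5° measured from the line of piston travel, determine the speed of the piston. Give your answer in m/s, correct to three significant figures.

0.710

ω = 2π·109/60 = 11.41 rad/s
For an in-line slider-crank, x = r cosθ + √(L² − r² sin²θ), so v = −rω sinθ·[1 + r cosθ/√(L² − r² sin²θ)].
With r = 0.0611 m, L = 0.2329 m, θ = 85.5°: √(L² − r² sin²θ) = 0.22479 m.
v = −0.0611·11.41·0.99692·[1 + 0.0611·0.07846/0.22479] = -0.7101 m/s.
|v| = 0.7101 m/s.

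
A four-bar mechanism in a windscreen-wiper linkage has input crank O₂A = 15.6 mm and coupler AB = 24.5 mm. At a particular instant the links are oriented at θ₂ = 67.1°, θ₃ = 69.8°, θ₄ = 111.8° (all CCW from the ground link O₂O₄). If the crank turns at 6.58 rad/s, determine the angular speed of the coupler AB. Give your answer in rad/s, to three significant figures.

ω₂ = 6.58 rad/s
Differentiating the loop-closure r₂e^{iθ₂}+r₃e^{iθ₃}=r₁+r₄e^{iθ₄} gives r₂ω₂e^{iθ₂}+r₃ω₃e^{iθ₃}=r₄ω₄e^{iθ₄}.
Eliminating the other unknown: ω₃ = r₂ω₂ sin(θ₄−θ₂) / [r₃ sin(θ₃−θ₄)].
Numerator sine = +0.70339; denominator sine = -0.66913.
Result = 0.0156·6.58·(+0.70339) / (0.0245·(-0.66913)) = -4.4043 rad/s; magnitude 4.4043 rad/s.

4.40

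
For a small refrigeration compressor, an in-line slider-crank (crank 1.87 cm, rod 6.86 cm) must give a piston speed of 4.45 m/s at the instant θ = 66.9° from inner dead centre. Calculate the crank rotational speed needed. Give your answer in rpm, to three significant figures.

2220

For an in-line slider-crank, |v_piston| = rω|sinθ|·[1 + r cosθ/√(L² − r² sin²θ)].
With r = 0.0187 m, L = 0.0686 m, θ = 66.9°: the bracketed kinematic factor |dx/dθ| = 0.019101 m.
ω = v/|dx/dθ| = 4.45/0.019101 = 232.97 rad/s.
N = 60ω/(2π) = 2224.7 rpm.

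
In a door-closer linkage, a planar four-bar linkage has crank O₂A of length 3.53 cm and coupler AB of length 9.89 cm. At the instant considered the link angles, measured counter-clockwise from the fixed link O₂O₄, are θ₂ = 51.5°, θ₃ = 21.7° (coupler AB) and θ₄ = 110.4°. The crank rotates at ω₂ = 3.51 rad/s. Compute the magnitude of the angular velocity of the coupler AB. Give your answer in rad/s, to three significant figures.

1.07

ω₂ = 3.51 rad/s
Differentiating the loop-closure r₂e^{iθ₂}+r₃e^{iθ₃}=r₁+r₄e^{iθ₄} gives r₂ω₂e^{iθ₂}+r₃ω₃e^{iθ₃}=r₄ω₄e^{iθ₄}.
Eliminating the other unknown: ω₃ = r₂ω₂ sin(θ₄−θ₂) / [r₃ sin(θ₃−θ₄)].
Numerator sine = +0.85627; denominator sine = -0.99974.
Result = 0.0353·3.51·(+0.85627) / (0.0989·(-0.99974)) = -1.073 rad/s; magnitude 1.073 rad/s.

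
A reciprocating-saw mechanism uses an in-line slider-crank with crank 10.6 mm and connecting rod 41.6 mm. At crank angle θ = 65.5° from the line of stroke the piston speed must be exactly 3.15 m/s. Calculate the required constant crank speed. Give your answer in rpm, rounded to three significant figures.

2810

For an in-line slider-crank, |v_piston| = rω|sinθ|·[1 + r cosθ/√(L² − r² sin²θ)].
With r = 0.0106 m, L = 0.0416 m, θ = 65.5°: the bracketed kinematic factor |dx/dθ| = 0.010693 m.
ω = v/|dx/dθ| = 3.15/0.010693 = 294.58 rad/s.
N = 60ω/(2π) = 2813 rpm.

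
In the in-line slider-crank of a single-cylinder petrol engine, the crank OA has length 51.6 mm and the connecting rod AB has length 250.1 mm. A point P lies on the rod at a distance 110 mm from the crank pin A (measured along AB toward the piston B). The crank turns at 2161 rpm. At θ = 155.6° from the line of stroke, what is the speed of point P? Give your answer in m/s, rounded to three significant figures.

7.42

ω = 226.3 rad/s.  Crank-pin speed |V_A| = rω = 11.677 m/s, perpendicular to OA.
Rod angle: sinφ = −(r/L) sinθ ⇒ φ = -4.889°; ω_rod = −rω cosθ/√(L²−r²sin²θ) = +42.675 rad/s.
V_P = V_A + ω_rod × AP, with AP = 0.11 m along the rod.
Components: V_Px = −rω sinθ − a·ω_rod·sinφ = -4.4237 m/s;  V_Py = rω cosθ + a·ω_rod·cosφ = -5.957 m/s.
|V_P| = √(V_Px² + V_Py²) = 7.4199 m/s.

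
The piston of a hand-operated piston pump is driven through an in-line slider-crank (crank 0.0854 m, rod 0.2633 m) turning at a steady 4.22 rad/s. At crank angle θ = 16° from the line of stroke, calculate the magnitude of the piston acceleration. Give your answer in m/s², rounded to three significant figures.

ω = 4.22 rad/s
x(θ) = r cosθ + √(L² − r² sin²θ); with ω constant, a = ω²·d²x/dθ².
d²x/dθ² = −r cosθ − r²(cos2θ)/√u − r⁴ sin²2θ/(4u^{3/2}),  u = L² − r² sin²θ = 0.0687728 m².
Substituting r = 0.0854 m, L = 0.2633 m, θ = 16°: d²x/dθ² = -0.10588 m.
a = ω²·d²x/dθ² = (4.22)²·(-0.10588) = -1.8856 m/s²;  |a| = 1.8856 m/s².

1.89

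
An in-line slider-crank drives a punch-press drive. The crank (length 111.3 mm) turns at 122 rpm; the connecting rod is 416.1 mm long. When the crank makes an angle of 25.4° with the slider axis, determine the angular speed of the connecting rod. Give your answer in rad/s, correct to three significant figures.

ω = 12.78 rad/s (converted from 122 rpm).
The rod makes angle φ with the slider axis where L sinφ = r sinθ; differentiating, L cosφ·φ̇ = r ω cosθ.
L cosφ = √(L² − r² sin²θ) = 0.41335 m.
|ω_rod| = r ω |cosθ| / √(L² − r² sin²θ) = 0.1113·12.78·0.90334/0.41335 = 3.1075 rad/s.

3.11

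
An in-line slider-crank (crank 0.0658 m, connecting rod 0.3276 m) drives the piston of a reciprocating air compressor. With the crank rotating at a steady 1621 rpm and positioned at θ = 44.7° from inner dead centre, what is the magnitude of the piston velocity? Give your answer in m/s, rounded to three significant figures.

ω = 2π·1621/60 = 169.8 rad/s
For an in-line slider-crank, x = r cosθ + √(L² − r² sin²θ), so v = −rω sinθ·[1 + r cosθ/√(L² − r² sin²θ)].
With r = 0.0658 m, L = 0.3276 m, θ = 44.7°: √(L² − r² sin²θ) = 0.32431 m.
v = −0.0658·169.8·0.70339·[1 + 0.0658·0.71080/0.32431] = -8.9897 m/s.
|v| = 8.9897 m/s.

8.99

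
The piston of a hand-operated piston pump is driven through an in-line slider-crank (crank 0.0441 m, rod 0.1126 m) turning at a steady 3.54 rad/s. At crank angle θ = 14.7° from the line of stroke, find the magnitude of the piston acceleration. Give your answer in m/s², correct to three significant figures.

ω = 3.54 rad/s
x(θ) = r cosθ + √(L² − r² sin²θ); with ω constant, a = ω²·d²x/dθ².
d²x/dθ² = −r cosθ − r²(cos2θ)/√u − r⁴ sin²2θ/(4u^{3/2}),  u = L² − r² sin²θ = 0.0125535 m².
Substituting r = 0.0441 m, L = 0.1126 m, θ = 14.7°: d²x/dθ² = -0.057941 m.
a = ω²·d²x/dθ² = (3.54)²·(-0.057941) = -0.72609 m/s²;  |a| = 0.72609 m/s².

0.726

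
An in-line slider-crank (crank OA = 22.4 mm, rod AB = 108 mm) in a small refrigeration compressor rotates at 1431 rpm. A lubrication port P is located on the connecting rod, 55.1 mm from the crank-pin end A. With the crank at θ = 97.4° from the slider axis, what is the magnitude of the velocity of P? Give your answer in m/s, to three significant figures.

3.29

ω = 149.9 rad/s.  Crank-pin speed |V_A| = rω = 3.3567 m/s, perpendicular to OA.
Rod angle: sinφ = −(r/L) sinθ ⇒ φ = -11.869°; ω_rod = −rω cosθ/√(L²−r²sin²θ) = +4.0905 rad/s.
V_P = V_A + ω_rod × AP, with AP = 0.0551 m along the rod.
Components: V_Px = −rω sinθ − a·ω_rod·sinφ = -3.2824 m/s;  V_Py = rω cosθ + a·ω_rod·cosφ = -0.21176 m/s.
|V_P| = √(V_Px² + V_Py²) = 3.2892 m/s.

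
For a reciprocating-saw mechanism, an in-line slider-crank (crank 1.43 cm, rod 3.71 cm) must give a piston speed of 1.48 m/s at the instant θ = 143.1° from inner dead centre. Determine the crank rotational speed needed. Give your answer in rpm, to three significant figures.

2410

For an in-line slider-crank, |v_piston| = rω|sinθ|·[1 + r cosθ/√(L² − r² sin²θ)].
With r = 0.0143 m, L = 0.0371 m, θ = 143.1°: the bracketed kinematic factor |dx/dθ| = 0.0058657 m.
ω = v/|dx/dθ| = 1.48/0.0058657 = 252.32 rad/s.
N = 60ω/(2π) = 2409.4 rpm.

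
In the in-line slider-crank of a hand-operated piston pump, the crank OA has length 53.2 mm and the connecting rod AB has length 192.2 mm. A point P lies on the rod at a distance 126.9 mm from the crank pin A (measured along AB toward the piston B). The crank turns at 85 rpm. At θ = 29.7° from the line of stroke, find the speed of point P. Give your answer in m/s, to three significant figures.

ω = 8.901 rad/s.  Crank-pin speed |V_A| = rω = 0.47354 m/s, perpendicular to OA.
Rod angle: sinφ = −(r/L) sinθ ⇒ φ = -7.882°; ω_rod = −rω cosθ/√(L²−r²sin²θ) = -2.1605 rad/s.
V_P = V_A + ω_rod × AP, with AP = 0.1269 m along the rod.
Components: V_Px = −rω sinθ − a·ω_rod·sinφ = -0.27222 m/s;  V_Py = rω cosθ + a·ω_rod·cosφ = +0.13975 m/s.
|V_P| = √(V_Px² + V_Py²) = 0.306 m/s.

0.306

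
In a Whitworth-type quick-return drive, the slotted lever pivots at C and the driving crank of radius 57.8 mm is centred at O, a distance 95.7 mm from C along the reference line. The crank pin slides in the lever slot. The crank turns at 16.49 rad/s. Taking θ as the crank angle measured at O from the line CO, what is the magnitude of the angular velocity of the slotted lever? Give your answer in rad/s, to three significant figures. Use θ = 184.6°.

ω = 16.49 rad/s
Crank pin A relative to C: A = (d + r cosθ, r sinθ); lever angle φ = atan2(r sinθ, d + r cosθ).
Differentiating tanφ: φ̇ = rω(d cosθ + r)/(d² + r² + 2dr cosθ).
d² + r² + 2dr cosθ = |CA|² = 0.00147205 m²;  d cosθ + r = -0.037592 m.
|ω_lever| = |0.0578·16.49·-0.037592| / 0.00147205 = 24.34 rad/s.

24.3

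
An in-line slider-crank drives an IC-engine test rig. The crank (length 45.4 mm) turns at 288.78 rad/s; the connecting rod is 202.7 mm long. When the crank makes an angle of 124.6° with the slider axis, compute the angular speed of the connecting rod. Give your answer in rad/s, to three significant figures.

37.4

ω = 288.8 rad/s
The rod makes angle φ with the slider axis where L sinφ = r sinθ; differentiating, L cosφ·φ̇ = r ω cosθ.
L cosφ = √(L² − r² sin²θ) = 0.19923 m.
|ω_rod| = r ω |cosθ| / √(L² − r² sin²θ) = 0.0454·288.8·0.56784/0.19923 = 37.369 rad/s.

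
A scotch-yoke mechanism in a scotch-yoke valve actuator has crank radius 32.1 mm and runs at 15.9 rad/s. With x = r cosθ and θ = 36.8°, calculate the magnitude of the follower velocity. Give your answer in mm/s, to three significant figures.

306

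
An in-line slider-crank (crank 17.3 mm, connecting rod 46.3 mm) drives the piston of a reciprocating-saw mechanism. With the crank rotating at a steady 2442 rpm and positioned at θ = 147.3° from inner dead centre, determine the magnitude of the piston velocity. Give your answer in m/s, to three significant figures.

ω = 2π·2442/60 = 255.7 rad/s
For an in-line slider-crank, x = r cosθ + √(L² − r² sin²θ), so v = −rω sinθ·[1 + r cosθ/√(L² − r² sin²θ)].
With r = 0.0173 m, L = 0.0463 m, θ = 147.3°: √(L² − r² sin²θ) = 0.045347 m.
v = −0.0173·255.7·0.54024·[1 + 0.0173·-0.84151/0.045347] = -1.6228 m/s.
|v| = 1.6228 m/s.

1.62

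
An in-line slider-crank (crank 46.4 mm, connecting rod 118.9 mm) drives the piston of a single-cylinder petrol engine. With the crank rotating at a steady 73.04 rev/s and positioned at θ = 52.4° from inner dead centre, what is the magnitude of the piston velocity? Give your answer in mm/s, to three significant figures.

ω = 2π·73 = 458.9 rad/s
For an in-line slider-crank, x = r cosθ + √(L² − r² sin²θ), so v = −rω sinθ·[1 + r cosθ/√(L² − r² sin²θ)].
With r = 0.0464 m, L = 0.1189 m, θ = 52.4°: √(L² − r² sin²θ) = 0.11307 m.
v = −0.0464·458.9·0.79229·[1 + 0.0464·0.61015/0.11307] = -21.095 m/s.
|v| = 21.095 m/s = 21095 mm/s.

21100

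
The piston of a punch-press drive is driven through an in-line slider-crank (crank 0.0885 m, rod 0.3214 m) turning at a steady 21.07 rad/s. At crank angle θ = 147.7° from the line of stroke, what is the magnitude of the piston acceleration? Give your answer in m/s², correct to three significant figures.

ω = 21.07 rad/s
x(θ) = r cosθ + √(L² − r² sin²θ); with ω constant, a = ω²·d²x/dθ².
d²x/dθ² = −r cosθ − r²(cos2θ)/√u − r⁴ sin²2θ/(4u^{3/2}),  u = L² − r² sin²θ = 0.101062 m².
Substituting r = 0.0885 m, L = 0.3214 m, θ = 147.7°: d²x/dθ² = +0.063848 m.
a = ω²·d²x/dθ² = (21.07)²·(+0.063848) = +28.345 m/s²;  |a| = 28.345 m/s².

28.3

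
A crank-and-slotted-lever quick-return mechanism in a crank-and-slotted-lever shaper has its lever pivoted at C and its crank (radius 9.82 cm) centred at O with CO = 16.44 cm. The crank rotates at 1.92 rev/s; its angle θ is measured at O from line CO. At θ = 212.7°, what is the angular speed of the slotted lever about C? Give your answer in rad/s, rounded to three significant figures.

ω = 12.06 rad/s (from 1.92 rev/s).
Crank pin A relative to C: A = (d + r cosθ, r sinθ); lever angle φ = atan2(r sinθ, d + r cosθ).
Differentiating tanφ: φ̇ = rω(d cosθ + r)/(d² + r² + 2dr cosθ).
d² + r² + 2dr cosθ = |CA|² = 0.00949977 m²;  d cosθ + r = -0.040144 m.
|ω_lever| = |0.0982·12.06·-0.040144| / 0.00949977 = 5.0062 rad/s.

5.01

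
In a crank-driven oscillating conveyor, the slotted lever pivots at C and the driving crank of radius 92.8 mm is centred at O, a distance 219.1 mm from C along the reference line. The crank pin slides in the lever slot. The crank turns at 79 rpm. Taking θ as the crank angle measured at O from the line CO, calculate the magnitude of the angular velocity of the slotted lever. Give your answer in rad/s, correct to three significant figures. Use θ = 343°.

2.43

ω = 8.273 rad/s (from 79 rpm).
Crank pin A relative to C: A = (d + r cosθ, r sinθ); lever angle φ = atan2(r sinθ, d + r cosθ).
Differentiating tanφ: φ̇ = rω(d cosθ + r)/(d² + r² + 2dr cosθ).
d² + r² + 2dr cosθ = |CA|² = 0.0955047 m²;  d cosθ + r = +0.30233 m.
|ω_lever| = |0.0928·8.273·+0.30233| / 0.0955047 = 2.4303 rad/s.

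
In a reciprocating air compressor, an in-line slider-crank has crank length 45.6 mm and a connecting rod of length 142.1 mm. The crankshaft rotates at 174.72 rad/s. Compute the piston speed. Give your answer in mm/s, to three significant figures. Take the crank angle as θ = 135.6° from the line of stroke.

ω = 174.7 rad/s
For an in-line slider-crank, x = r cosθ + √(L² − r² sin²θ), so v = −rω sinθ·[1 + r cosθ/√(L² − r² sin²θ)].
With r = 0.0456 m, L = 0.1421 m, θ = 135.6°: √(L² − r² sin²θ) = 0.13847 m.
v = −0.0456·174.7·0.69966·[1 + 0.0456·-0.71447/0.13847] = -4.2628 m/s.
|v| = 4.2628 m/s = 4262.8 mm/s.

4260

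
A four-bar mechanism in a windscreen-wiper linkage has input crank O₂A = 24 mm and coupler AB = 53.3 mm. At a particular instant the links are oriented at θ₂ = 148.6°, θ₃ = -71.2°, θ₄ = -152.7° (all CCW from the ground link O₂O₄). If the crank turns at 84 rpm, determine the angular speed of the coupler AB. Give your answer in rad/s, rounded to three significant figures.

ω₂ = 8.796 rad/s (from 84 rpm).
Differentiating the loop-closure r₂e^{iθ₂}+r₃e^{iθ₃}=r₁+r₄e^{iθ₄} gives r₂ω₂e^{iθ₂}+r₃ω₃e^{iθ₃}=r₄ω₄e^{iθ₄}.
Eliminating the other unknown: ω₃ = r₂ω₂ sin(θ₄−θ₂) / [r₃ sin(θ₃−θ₄)].
Numerator sine = +0.85446; denominator sine = +0.98902.
Result = 0.024·8.796·(+0.85446) / (0.0533·(+0.98902)) = +3.422 rad/s; magnitude 3.422 rad/s.

3.42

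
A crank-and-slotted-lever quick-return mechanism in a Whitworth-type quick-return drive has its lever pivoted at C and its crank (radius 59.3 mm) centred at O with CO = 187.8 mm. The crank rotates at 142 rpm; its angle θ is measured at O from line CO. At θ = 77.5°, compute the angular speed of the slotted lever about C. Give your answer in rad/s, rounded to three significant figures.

2.02

ω = 14.87 rad/s (from 142 rpm).
Crank pin A relative to C: A = (d + r cosθ, r sinθ); lever angle φ = atan2(r sinθ, d + r cosθ).
Differentiating tanφ: φ̇ = rω(d cosθ + r)/(d² + r² + 2dr cosθ).
d² + r² + 2dr cosθ = |CA|² = 0.0436061 m²;  d cosθ + r = +0.099947 m.
|ω_lever| = |0.0593·14.87·+0.099947| / 0.0436061 = 2.0211 rad/s.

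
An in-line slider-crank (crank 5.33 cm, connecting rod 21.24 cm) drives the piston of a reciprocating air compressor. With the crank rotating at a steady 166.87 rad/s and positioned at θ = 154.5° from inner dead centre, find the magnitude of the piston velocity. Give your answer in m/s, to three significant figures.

2.96

ω = 166.9 rad/s
For an in-line slider-crank, x = r cosθ + √(L² − r² sin²θ), so v = −rω sinθ·[1 + r cosθ/√(L² − r² sin²θ)].
With r = 0.0533 m, L = 0.2124 m, θ = 154.5°: √(L² − r² sin²θ) = 0.21116 m.
v = −0.0533·166.9·0.43051·[1 + 0.0533·-0.90259/0.21116] = -2.9567 m/s.
|v| = 2.9567 m/s.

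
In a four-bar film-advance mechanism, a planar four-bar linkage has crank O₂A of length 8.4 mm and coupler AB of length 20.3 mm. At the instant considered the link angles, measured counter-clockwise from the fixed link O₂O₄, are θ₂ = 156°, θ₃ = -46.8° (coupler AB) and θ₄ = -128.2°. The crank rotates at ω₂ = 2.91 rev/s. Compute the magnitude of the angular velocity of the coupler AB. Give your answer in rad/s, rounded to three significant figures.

7.42

ω₂ = 18.28 rad/s (from 2.91 rev/s).
Differentiating the loop-closure r₂e^{iθ₂}+r₃e^{iθ₃}=r₁+r₄e^{iθ₄} gives r₂ω₂e^{iθ₂}+r₃ω₃e^{iθ₃}=r₄ω₄e^{iθ₄}.
Eliminating the other unknown: ω₃ = r₂ω₂ sin(θ₄−θ₂) / [r₃ sin(θ₃−θ₄)].
Numerator sine = +0.96945; denominator sine = +0.98876.
Result = 0.0084·18.28·(+0.96945) / (0.0203·(+0.98876)) = +7.4181 rad/s; magnitude 7.4181 rad/s.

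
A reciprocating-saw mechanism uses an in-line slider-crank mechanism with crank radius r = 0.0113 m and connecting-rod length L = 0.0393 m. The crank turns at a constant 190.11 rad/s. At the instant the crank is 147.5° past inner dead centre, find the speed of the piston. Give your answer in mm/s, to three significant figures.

871

ω = 190.1 rad/s
For an in-line slider-crank, x = r cosθ + √(L² − r² sin²θ), so v = −rω sinθ·[1 + r cosθ/√(L² − r² sin²θ)].
With r = 0.0113 m, L = 0.0393 m, θ = 147.5°: √(L² − r² sin²θ) = 0.038828 m.
v = −0.0113·190.1·0.53730·[1 + 0.0113·-0.84339/0.038828] = -0.87094 m/s.
|v| = 0.87094 m/s = 870.94 mm/s.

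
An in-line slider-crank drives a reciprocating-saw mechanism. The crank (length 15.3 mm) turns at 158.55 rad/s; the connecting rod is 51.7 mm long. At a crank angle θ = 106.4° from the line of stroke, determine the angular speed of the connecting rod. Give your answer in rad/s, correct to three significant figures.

13.8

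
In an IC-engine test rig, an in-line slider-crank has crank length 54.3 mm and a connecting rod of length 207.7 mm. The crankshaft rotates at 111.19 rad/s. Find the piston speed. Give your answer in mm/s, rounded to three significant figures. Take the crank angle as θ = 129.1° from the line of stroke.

ω = 111.2 rad/s
For an in-line slider-crank, x = r cosθ + √(L² − r² sin²θ), so v = −rω sinθ·[1 + r cosθ/√(L² − r² sin²θ)].
With r = 0.0543 m, L = 0.2077 m, θ = 129.1°: √(L² − r² sin²θ) = 0.20338 m.
v = −0.0543·111.2·0.77605·[1 + 0.0543·-0.63068/0.20338] = -3.8965 m/s.
|v| = 3.8965 m/s = 3896.5 mm/s.

3900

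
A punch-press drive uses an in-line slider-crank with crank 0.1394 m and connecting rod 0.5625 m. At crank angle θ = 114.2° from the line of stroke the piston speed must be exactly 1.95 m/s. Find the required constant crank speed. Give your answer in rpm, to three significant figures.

164

For an in-line slider-crank, |v_piston| = rω|sinθ|·[1 + r cosθ/√(L² − r² sin²θ)].
With r = 0.1394 m, L = 0.5625 m, θ = 114.2°: the bracketed kinematic factor |dx/dθ| = 0.11389 m.
ω = v/|dx/dθ| = 1.95/0.11389 = 17.122 rad/s.
N = 60ω/(2π) = 163.5 rpm.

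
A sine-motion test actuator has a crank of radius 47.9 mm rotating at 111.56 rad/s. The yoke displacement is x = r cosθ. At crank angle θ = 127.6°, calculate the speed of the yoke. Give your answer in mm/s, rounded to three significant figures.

4230

ω = 111.6 rad/s
x = r cosθ ⇒ ẋ = −rω sinθ.
|v| = rω|sinθ| = 0.0479·111.6·|sin 127.6°| = 4.2338 m/s = 4233.8 mm/s.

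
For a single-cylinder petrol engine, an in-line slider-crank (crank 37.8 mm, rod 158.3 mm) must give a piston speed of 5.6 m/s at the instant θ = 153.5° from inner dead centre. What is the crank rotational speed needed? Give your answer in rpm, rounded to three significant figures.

4040

For an in-line slider-crank, |v_piston| = rω|sinθ|·[1 + r cosθ/√(L² − r² sin²θ)].
With r = 0.0378 m, L = 0.1583 m, θ = 153.5°: the bracketed kinematic factor |dx/dθ| = 0.013241 m.
ω = v/|dx/dθ| = 5.6/0.013241 = 422.92 rad/s.
N = 60ω/(2π) = 4038.6 rpm.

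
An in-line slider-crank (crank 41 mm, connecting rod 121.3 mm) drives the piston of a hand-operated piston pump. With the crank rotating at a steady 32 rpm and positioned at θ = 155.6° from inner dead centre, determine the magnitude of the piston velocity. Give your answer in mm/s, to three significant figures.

39.1

ω = 2π·32/60 = 3.351 rad/s
For an in-line slider-crank, x = r cosθ + √(L² − r² sin²θ), so v = −rω sinθ·[1 + r cosθ/√(L² − r² sin²θ)].
With r = 0.041 m, L = 0.1213 m, θ = 155.6°: √(L² − r² sin²θ) = 0.12011 m.
v = −0.041·3.351·0.41310·[1 + 0.041·-0.91068/0.12011] = -0.039114 m/s.
|v| = 0.039114 m/s = 39.114 mm/s.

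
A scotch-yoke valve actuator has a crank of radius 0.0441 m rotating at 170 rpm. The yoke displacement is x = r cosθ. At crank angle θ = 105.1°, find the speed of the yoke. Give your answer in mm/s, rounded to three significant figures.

758

ω = 17.8 rad/s (from 170 rpm).
x = r cosθ ⇒ ẋ = −rω sinθ.
|v| = rω|sinθ| = 0.0441·17.8·|sin 105.1°| = 0.75798 m/s = 757.98 mm/s.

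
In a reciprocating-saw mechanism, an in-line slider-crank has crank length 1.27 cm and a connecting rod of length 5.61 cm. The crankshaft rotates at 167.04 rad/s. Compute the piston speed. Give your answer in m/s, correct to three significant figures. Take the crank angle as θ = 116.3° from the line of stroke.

1.71

ω = 167 rad/s
For an in-line slider-crank, x = r cosθ + √(L² − r² sin²θ), so v = −rω sinθ·[1 + r cosθ/√(L² − r² sin²θ)].
With r = 0.0127 m, L = 0.0561 m, θ = 116.3°: √(L² − r² sin²θ) = 0.054933 m.
v = −0.0127·167·0.89649·[1 + 0.0127·-0.44307/0.054933] = -1.707 m/s.
|v| = 1.707 m/s.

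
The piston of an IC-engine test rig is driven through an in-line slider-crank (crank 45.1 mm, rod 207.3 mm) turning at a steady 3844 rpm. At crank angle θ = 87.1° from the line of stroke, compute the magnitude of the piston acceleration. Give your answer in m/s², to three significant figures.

ω = 2π·3844/60 = 402.5 rad/s
x(θ) = r cosθ + √(L² − r² sin²θ); with ω constant, a = ω²·d²x/dθ².
d²x/dθ² = −r cosθ − r²(cos2θ)/√u − r⁴ sin²2θ/(4u^{3/2}),  u = L² − r² sin²θ = 0.0409445 m².
Substituting r = 0.0451 m, L = 0.2073 m, θ = 87.1°: d²x/dθ² = +0.0077176 m.
a = ω²·d²x/dθ² = (402.5)²·(+0.0077176) = +1250.6 m/s²;  |a| = 1250.6 m/s².

1250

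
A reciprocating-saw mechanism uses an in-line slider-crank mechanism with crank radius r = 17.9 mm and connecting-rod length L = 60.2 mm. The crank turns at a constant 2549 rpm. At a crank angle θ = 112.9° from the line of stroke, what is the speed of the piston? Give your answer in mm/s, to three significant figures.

3870

ω = 2π·2549/60 = 266.9 rad/s
For an in-line slider-crank, x = r cosθ + √(L² − r² sin²θ), so v = −rω sinθ·[1 + r cosθ/√(L² − r² sin²θ)].
With r = 0.0179 m, L = 0.0602 m, θ = 112.9°: √(L² − r² sin²θ) = 0.057898 m.
v = −0.0179·266.9·0.92119·[1 + 0.0179·-0.38912/0.057898] = -3.872 m/s.
|v| = 3.872 m/s = 3872 mm/s.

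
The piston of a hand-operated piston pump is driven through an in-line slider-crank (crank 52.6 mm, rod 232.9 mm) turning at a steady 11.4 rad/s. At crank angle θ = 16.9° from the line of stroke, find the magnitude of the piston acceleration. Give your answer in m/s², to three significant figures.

7.83

ω = 11.4 rad/s
x(θ) = r cosθ + √(L² − r² sin²θ); with ω constant, a = ω²·d²x/dθ².
d²x/dθ² = −r cosθ − r²(cos2θ)/√u − r⁴ sin²2θ/(4u^{3/2}),  u = L² − r² sin²θ = 0.0540086 m².
Substituting r = 0.0526 m, L = 0.2329 m, θ = 16.9°: d²x/dθ² = -0.060269 m.
a = ω²·d²x/dθ² = (11.4)²·(-0.060269) = -7.8325 m/s²;  |a| = 7.8325 m/s².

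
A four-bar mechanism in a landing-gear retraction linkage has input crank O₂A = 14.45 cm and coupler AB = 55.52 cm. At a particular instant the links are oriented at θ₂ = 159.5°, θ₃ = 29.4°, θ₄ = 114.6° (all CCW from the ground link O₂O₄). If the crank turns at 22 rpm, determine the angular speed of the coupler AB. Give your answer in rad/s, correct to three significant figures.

0.425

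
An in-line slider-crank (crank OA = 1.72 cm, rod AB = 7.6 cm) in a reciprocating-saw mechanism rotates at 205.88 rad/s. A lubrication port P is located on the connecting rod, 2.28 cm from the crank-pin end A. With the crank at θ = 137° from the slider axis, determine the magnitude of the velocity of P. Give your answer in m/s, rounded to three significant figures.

2.92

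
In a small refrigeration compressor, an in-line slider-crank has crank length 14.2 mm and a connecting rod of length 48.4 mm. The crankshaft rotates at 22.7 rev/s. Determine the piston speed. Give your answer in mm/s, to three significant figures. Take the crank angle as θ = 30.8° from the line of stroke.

1300

ω = 2π·22.7 = 142.6 rad/s
For an in-line slider-crank, x = r cosθ + √(L² − r² sin²θ), so v = −rω sinθ·[1 + r cosθ/√(L² − r² sin²θ)].
With r = 0.0142 m, L = 0.0484 m, θ = 30.8°: √(L² − r² sin²θ) = 0.047851 m.
v = −0.0142·142.6·0.51204·[1 + 0.0142·0.85896/0.047851] = -1.3014 m/s.
|v| = 1.3014 m/s = 1301.4 mm/s.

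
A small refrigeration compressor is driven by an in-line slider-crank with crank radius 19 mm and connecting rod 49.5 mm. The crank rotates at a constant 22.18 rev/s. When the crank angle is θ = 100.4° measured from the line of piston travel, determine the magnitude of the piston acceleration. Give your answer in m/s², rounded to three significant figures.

ω = 2π·22.2 = 139.4 rad/s
x(θ) = r cosθ + √(L² − r² sin²θ); with ω constant, a = ω²·d²x/dθ².
d²x/dθ² = −r cosθ − r²(cos2θ)/√u − r⁴ sin²2θ/(4u^{3/2}),  u = L² − r² sin²θ = 0.00210101 m².
Substituting r = 0.019 m, L = 0.0495 m, θ = 100.4°: d²x/dθ² = +0.01075 m.
a = ω²·d²x/dθ² = (139.4)²·(+0.01075) = +208.77 m/s²;  |a| = 208.77 m/s².

209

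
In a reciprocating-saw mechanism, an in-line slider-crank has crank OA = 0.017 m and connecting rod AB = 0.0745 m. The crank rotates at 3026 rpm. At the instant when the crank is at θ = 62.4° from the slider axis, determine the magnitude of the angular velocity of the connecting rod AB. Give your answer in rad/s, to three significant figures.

34.2

ω = 316.9 rad/s (converted from 3026 rpm).
The rod makes angle φ with the slider axis where L sinφ = r sinθ; differentiating, L cosφ·φ̇ = r ω cosθ.
L cosφ = √(L² − r² sin²θ) = 0.072961 m.
|ω_rod| = r ω |cosθ| / √(L² − r² sin²θ) = 0.017·316.9·0.46330/0.072961 = 34.207 rad/s.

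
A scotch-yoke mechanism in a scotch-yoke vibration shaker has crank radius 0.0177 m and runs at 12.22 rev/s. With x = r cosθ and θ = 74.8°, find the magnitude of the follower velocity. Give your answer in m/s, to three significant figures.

1.31

ω = 76.78 rad/s (from 12.22 rev/s).
x = r cosθ ⇒ ẋ = −rω sinθ.
|v| = rω|sinθ| = 0.0177·76.78·|sin 74.8°| = 1.3115 m/s.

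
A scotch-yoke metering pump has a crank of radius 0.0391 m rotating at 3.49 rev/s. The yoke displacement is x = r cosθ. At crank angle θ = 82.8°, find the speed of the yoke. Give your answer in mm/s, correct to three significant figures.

851

ω = 21.93 rad/s (from 3.49 rev/s).
x = r cosθ ⇒ ẋ = −rω sinθ.
|v| = rω|sinθ| = 0.0391·21.93·|sin 82.8°| = 0.85064 m/s = 850.64 mm/s.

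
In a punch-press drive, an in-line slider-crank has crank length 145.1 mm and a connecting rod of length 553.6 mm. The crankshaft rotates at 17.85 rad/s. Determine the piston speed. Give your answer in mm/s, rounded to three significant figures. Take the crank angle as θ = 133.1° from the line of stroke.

ω = 17.85 rad/s
For an in-line slider-crank, x = r cosθ + √(L² − r² sin²θ), so v = −rω sinθ·[1 + r cosθ/√(L² − r² sin²θ)].
With r = 0.1451 m, L = 0.5536 m, θ = 133.1°: √(L² − r² sin²θ) = 0.54337 m.
v = −0.1451·17.85·0.73016·[1 + 0.1451·-0.68327/0.54337] = -1.5461 m/s.
|v| = 1.5461 m/s = 1546.1 mm/s.

1550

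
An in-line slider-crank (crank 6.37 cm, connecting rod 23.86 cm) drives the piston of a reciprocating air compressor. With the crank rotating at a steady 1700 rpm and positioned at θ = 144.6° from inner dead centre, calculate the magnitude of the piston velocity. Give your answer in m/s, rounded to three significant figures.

ω = 2π·1700/60 = 178 rad/s
For an in-line slider-crank, x = r cosθ + √(L² − r² sin²θ), so v = −rω sinθ·[1 + r cosθ/√(L² − r² sin²θ)].
With r = 0.0637 m, L = 0.2386 m, θ = 144.6°: √(L² − r² sin²θ) = 0.23573 m.
v = −0.0637·178·0.57928·[1 + 0.0637·-0.81513/0.23573] = -5.1221 m/s.
|v| = 5.1221 m/s.

5.12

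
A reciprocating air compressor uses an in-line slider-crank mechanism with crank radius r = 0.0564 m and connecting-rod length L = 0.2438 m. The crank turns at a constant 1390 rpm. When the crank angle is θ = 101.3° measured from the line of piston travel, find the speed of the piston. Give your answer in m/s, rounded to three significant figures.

7.68

ω = 2π·1390/60 = 145.6 rad/s
For an in-line slider-crank, x = r cosθ + √(L² − r² sin²θ), so v = −rω sinθ·[1 + r cosθ/√(L² − r² sin²θ)].
With r = 0.0564 m, L = 0.2438 m, θ = 101.3°: √(L² − r² sin²θ) = 0.23744 m.
v = −0.0564·145.6·0.98061·[1 + 0.0564·-0.19595/0.23744] = -7.6758 m/s.
|v| = 7.6758 m/s.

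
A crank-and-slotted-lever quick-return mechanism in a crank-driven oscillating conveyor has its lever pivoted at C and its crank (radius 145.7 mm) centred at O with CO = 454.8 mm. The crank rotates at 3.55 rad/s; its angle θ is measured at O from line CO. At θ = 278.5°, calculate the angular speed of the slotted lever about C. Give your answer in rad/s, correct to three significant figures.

ω = 3.55 rad/s
Crank pin A relative to C: A = (d + r cosθ, r sinθ); lever angle φ = atan2(r sinθ, d + r cosθ).
Differentiating tanφ: φ̇ = rω(d cosθ + r)/(d² + r² + 2dr cosθ).
d² + r² + 2dr cosθ = |CA|² = 0.247661 m²;  d cosθ + r = +0.21292 m.
|ω_lever| = |0.1457·3.55·+0.21292| / 0.247661 = 0.44469 rad/s.

0.445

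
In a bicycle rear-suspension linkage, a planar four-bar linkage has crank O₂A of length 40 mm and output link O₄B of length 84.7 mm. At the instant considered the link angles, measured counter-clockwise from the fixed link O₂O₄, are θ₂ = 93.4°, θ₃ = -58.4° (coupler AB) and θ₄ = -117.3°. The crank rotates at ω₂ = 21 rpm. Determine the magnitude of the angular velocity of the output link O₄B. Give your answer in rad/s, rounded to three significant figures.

ω₂ = 2.199 rad/s (from 21 rpm).
Differentiating the loop-closure r₂e^{iθ₂}+r₃e^{iθ₃}=r₁+r₄e^{iθ₄} gives r₂ω₂e^{iθ₂}+r₃ω₃e^{iθ₃}=r₄ω₄e^{iθ₄}.
Eliminating the other unknown: ω₄ = r₂ω₂ sin(θ₂−θ₃) / [r₄ sin(θ₄−θ₃)].
Numerator sine = +0.47255; denominator sine = -0.85627.
Result = 0.04·2.199·(+0.47255) / (0.0847·(-0.85627)) = -0.57314 rad/s; magnitude 0.57314 rad/s.

0.573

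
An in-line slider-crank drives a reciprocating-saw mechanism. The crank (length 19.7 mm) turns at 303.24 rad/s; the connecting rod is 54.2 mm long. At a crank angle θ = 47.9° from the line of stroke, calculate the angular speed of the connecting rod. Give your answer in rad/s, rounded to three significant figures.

76.7

ω = 303.2 rad/s
The rod makes angle φ with the slider axis where L sinφ = r sinθ; differentiating, L cosφ·φ̇ = r ω cosθ.
L cosφ = √(L² − r² sin²θ) = 0.052192 m.
|ω_rod| = r ω |cosθ| / √(L² − r² sin²θ) = 0.0197·303.2·0.67043/0.052192 = 76.736 rad/s.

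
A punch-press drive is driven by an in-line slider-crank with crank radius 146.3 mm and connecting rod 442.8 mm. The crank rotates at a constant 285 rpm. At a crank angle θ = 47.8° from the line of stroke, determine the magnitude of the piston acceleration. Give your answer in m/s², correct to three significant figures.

ω = 2π·285/60 = 29.85 rad/s
x(θ) = r cosθ + √(L² − r² sin²θ); with ω constant, a = ω²·d²x/dθ².
d²x/dθ² = −r cosθ − r²(cos2θ)/√u − r⁴ sin²2θ/(4u^{3/2}),  u = L² − r² sin²θ = 0.184326 m².
Substituting r = 0.1463 m, L = 0.4428 m, θ = 47.8°: d²x/dθ² = -0.094841 m.
a = ω²·d²x/dθ² = (29.85)²·(-0.094841) = -84.478 m/s²;  |a| = 84.478 m/s².

84.5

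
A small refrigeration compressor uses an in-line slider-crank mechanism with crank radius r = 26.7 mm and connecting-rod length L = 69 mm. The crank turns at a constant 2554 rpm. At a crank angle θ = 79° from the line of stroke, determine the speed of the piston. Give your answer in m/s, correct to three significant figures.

7.57

ω = 2π·2554/60 = 267.5 rad/s
For an in-line slider-crank, x = r cosθ + √(L² − r² sin²θ), so v = −rω sinθ·[1 + r cosθ/√(L² − r² sin²θ)].
With r = 0.0267 m, L = 0.069 m, θ = 79°: √(L² − r² sin²θ) = 0.063828 m.
v = −0.0267·267.5·0.98163·[1 + 0.0267·0.19081/0.063828] = -7.5693 m/s.
|v| = 7.5693 m/s.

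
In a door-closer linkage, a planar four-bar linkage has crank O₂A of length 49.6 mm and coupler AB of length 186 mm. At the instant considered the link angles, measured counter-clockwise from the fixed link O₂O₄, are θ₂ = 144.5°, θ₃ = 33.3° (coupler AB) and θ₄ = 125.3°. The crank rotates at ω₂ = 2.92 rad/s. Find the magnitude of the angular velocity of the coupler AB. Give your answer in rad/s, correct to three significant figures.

ω₂ = 2.92 rad/s
Differentiating the loop-closure r₂e^{iθ₂}+r₃e^{iθ₃}=r₁+r₄e^{iθ₄} gives r₂ω₂e^{iθ₂}+r₃ω₃e^{iθ₃}=r₄ω₄e^{iθ₄}.
Eliminating the other unknown: ω₃ = r₂ω₂ sin(θ₄−θ₂) / [r₃ sin(θ₃−θ₄)].
Numerator sine = -0.32887; denominator sine = -0.99939.
Result = 0.0496·2.92·(-0.32887) / (0.186·(-0.99939)) = +0.25623 rad/s; magnitude 0.25623 rad/s.

0.256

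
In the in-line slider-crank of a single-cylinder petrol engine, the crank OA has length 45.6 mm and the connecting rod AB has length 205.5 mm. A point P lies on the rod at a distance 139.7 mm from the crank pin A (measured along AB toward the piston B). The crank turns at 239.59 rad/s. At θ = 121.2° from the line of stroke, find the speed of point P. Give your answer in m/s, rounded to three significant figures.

8.79

ω = 239.6 rad/s.  Crank-pin speed |V_A| = rω = 10.925 m/s, perpendicular to OA.
Rod angle: sinφ = −(r/L) sinθ ⇒ φ = -10.941°; ω_rod = −rω cosθ/√(L²−r²sin²θ) = +28.051 rad/s.
V_P = V_A + ω_rod × AP, with AP = 0.1397 m along the rod.
Components: V_Px = −rω sinθ − a·ω_rod·sinφ = -8.6013 m/s;  V_Py = rω cosθ + a·ω_rod·cosφ = -1.8122 m/s.
|V_P| = √(V_Px² + V_Py²) = 8.7902 m/s.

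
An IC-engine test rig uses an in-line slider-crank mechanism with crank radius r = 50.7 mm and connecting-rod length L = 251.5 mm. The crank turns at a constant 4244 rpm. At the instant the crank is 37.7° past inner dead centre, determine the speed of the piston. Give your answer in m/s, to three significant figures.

16.0

ω = 2π·4244/60 = 444.4 rad/s
For an in-line slider-crank, x = r cosθ + √(L² − r² sin²θ), so v = −rω sinθ·[1 + r cosθ/√(L² − r² sin²θ)].
With r = 0.0507 m, L = 0.2515 m, θ = 37.7°: √(L² − r² sin²θ) = 0.24958 m.
v = −0.0507·444.4·0.61153·[1 + 0.0507·0.79122/0.24958] = -15.994 m/s.
|v| = 15.994 m/s.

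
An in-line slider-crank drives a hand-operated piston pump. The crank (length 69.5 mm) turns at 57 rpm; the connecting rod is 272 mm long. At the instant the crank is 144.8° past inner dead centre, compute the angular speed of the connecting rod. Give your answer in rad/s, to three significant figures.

ω = 5.969 rad/s (converted from 57 rpm).
The rod makes angle φ with the slider axis where L sinφ = r sinθ; differentiating, L cosφ·φ̇ = r ω cosθ.
L cosφ = √(L² − r² sin²θ) = 0.26903 m.
|ω_rod| = r ω |cosθ| / √(L² − r² sin²θ) = 0.0695·5.969·0.81714/0.26903 = 1.26 rad/s.

1.26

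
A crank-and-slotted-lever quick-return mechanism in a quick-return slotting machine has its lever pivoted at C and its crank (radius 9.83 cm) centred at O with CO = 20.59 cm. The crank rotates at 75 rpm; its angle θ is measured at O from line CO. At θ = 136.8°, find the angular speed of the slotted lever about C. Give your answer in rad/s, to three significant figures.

ω = 7.854 rad/s (from 75 rpm).
Crank pin A relative to C: A = (d + r cosθ, r sinθ); lever angle φ = atan2(r sinθ, d + r cosθ).
Differentiating tanφ: φ̇ = rω(d cosθ + r)/(d² + r² + 2dr cosθ).
d² + r² + 2dr cosθ = |CA|² = 0.0225491 m²;  d cosθ + r = -0.051795 m.
|ω_lever| = |0.0983·7.854·-0.051795| / 0.0225491 = 1.7734 rad/s.

1.77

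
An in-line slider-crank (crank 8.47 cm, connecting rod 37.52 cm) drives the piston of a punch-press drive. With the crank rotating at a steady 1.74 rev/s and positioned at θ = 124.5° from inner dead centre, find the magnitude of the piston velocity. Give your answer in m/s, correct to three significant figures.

ω = 2π·1.74 = 10.93 rad/s
For an in-line slider-crank, x = r cosθ + √(L² − r² sin²θ), so v = −rω sinθ·[1 + r cosθ/√(L² − r² sin²θ)].
With r = 0.0847 m, L = 0.3752 m, θ = 124.5°: √(L² − r² sin²θ) = 0.36865 m.
v = −0.0847·10.93·0.82413·[1 + 0.0847·-0.56641/0.36865] = -0.66383 m/s.
|v| = 0.66383 m/s.

0.664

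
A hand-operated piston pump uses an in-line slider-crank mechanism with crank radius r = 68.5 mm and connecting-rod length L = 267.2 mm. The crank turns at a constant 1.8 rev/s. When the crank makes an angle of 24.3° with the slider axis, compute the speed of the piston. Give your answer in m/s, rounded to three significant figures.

0.394

ω = 2π·1.8 = 11.31 rad/s
For an in-line slider-crank, x = r cosθ + √(L² − r² sin²θ), so v = −rω sinθ·[1 + r cosθ/√(L² − r² sin²θ)].
With r = 0.0685 m, L = 0.2672 m, θ = 24.3°: √(L² − r² sin²θ) = 0.26571 m.
v = −0.0685·11.31·0.41151·[1 + 0.0685·0.91140/0.26571] = -0.39371 m/s.
|v| = 0.39371 m/s.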